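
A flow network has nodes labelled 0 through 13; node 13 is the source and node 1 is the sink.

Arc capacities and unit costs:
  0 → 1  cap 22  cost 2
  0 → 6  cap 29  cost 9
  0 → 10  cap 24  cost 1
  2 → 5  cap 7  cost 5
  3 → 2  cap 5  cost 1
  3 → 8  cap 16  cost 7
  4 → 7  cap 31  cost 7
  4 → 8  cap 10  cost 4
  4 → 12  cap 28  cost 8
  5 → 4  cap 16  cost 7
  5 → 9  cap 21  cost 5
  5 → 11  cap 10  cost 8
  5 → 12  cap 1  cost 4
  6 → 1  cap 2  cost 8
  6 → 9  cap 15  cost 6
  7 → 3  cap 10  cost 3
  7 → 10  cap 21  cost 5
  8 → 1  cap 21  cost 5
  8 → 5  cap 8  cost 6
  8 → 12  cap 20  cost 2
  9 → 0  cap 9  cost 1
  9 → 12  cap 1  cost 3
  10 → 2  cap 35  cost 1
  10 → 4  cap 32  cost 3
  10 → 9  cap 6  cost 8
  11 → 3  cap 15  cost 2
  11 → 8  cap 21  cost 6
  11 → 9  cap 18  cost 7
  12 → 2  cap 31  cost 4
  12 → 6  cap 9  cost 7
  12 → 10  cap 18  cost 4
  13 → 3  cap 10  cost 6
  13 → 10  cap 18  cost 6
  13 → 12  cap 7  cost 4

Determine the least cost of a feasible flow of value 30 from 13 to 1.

shortest-cost path #1: 13→10→9→0→1 push 6 @ unit cost 17 (adds 102)
shortest-cost path #2: 13→3→8→1 push 10 @ unit cost 18 (adds 180)
shortest-cost path #3: 13→10→4→8→1 push 10 @ unit cost 18 (adds 180)
shortest-cost path #4: 13→12→6→1 push 2 @ unit cost 19 (adds 38)
shortest-cost path #5: 13→10→2→5→9→0→1 push 2 @ unit cost 20 (adds 40)
total cost = 540

Minimum cost for 30 units: 540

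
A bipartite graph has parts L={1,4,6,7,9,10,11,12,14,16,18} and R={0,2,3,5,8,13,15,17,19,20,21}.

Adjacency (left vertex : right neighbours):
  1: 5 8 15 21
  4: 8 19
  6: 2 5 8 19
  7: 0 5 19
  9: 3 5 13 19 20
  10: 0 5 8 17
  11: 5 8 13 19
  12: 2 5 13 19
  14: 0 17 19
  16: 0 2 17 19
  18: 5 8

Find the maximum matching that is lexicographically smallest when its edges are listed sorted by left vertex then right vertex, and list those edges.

Lex-smallest maximum matching: {(1,15), (4,8), (6,2), (7,0), (9,3), (10,5), (11,13), (12,19), (14,17)}

|M| = 9 (so the lex-smallest maximum matching has 9 edges)
process left vertices in ascending order; for each, take the smallest-labelled available neighbour that still permits 9 edges overall, or leave it unmatched if none does
lex-smallest matching: {1-15, 4-8, 6-2, 7-0, 9-3, 10-5, 11-13, 12-19, 14-17}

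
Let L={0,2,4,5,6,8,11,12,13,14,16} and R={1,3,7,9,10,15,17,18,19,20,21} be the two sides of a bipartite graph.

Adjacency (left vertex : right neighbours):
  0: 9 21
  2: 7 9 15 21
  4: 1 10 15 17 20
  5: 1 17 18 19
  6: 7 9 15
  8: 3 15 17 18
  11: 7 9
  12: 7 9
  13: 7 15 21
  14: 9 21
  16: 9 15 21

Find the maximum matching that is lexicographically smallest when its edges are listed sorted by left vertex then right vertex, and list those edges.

|M| = 7 (so the lex-smallest maximum matching has 7 edges)
process left vertices in ascending order; for each, take the smallest-labelled available neighbour that still permits 7 edges overall, or leave it unmatched if none does
lex-smallest matching: {0-9, 2-7, 4-1, 5-17, 6-15, 8-3, 13-21}

Lex-smallest maximum matching: {(0,9), (2,7), (4,1), (5,17), (6,15), (8,3), (13,21)}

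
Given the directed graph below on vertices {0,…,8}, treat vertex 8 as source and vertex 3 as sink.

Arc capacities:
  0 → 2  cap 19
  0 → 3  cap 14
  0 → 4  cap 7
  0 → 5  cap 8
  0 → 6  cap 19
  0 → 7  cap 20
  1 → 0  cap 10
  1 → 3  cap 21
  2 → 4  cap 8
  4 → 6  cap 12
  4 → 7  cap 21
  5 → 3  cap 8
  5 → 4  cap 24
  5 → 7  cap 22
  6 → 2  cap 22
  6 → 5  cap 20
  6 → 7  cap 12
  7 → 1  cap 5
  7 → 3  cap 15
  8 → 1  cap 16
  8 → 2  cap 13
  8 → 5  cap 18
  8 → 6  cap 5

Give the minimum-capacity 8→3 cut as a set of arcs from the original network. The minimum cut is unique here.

Min-cut arcs: {(5,3), (7,1), (7,3), (8,1)} (total capacity 44)

augment #1: 8→1→3 push 16
augment #2: 8→5→3 push 8
augment #3: 8→5→7→3 push 10
augment #4: 8→6→7→3 push 5
augment #5: 8→2→4→7→1→3 push 5
max flow = 44; residual-reachable set from 8 gives S-side
cut edges (S→T): {(5,3), (7,1), (7,3), (8,1)} total cap 44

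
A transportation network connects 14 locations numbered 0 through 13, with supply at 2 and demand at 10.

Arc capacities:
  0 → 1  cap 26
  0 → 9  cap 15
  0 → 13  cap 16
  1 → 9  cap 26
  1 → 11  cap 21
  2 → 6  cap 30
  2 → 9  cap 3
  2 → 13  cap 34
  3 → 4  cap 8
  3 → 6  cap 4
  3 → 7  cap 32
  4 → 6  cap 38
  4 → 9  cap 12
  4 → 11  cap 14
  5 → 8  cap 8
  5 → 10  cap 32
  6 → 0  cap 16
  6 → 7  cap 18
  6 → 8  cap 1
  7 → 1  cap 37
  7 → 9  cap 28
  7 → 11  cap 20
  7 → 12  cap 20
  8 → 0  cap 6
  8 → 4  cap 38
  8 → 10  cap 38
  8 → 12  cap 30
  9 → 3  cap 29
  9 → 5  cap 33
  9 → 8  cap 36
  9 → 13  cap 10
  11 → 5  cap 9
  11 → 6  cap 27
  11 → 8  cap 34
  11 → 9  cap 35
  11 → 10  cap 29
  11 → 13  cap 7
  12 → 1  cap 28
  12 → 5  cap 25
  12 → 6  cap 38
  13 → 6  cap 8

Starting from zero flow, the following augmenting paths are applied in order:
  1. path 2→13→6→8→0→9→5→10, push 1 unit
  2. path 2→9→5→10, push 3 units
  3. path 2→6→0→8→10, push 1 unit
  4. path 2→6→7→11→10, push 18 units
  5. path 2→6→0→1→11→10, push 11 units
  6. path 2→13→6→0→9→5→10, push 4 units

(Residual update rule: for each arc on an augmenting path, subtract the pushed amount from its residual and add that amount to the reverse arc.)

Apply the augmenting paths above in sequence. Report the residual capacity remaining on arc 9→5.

Residual capacity of (9,5): 25

after path 1 (2→13→6→8→0→9→5→10, push 1): res(9,5)=32
after path 2 (2→9→5→10, push 3): res(9,5)=29
after path 3 (2→6→0→8→10, push 1): res(9,5)=29
after path 4 (2→6→7→11→10, push 18): res(9,5)=29
after path 5 (2→6→0→1→11→10, push 11): res(9,5)=29
after path 6 (2→13→6→0→9→5→10, push 4): res(9,5)=25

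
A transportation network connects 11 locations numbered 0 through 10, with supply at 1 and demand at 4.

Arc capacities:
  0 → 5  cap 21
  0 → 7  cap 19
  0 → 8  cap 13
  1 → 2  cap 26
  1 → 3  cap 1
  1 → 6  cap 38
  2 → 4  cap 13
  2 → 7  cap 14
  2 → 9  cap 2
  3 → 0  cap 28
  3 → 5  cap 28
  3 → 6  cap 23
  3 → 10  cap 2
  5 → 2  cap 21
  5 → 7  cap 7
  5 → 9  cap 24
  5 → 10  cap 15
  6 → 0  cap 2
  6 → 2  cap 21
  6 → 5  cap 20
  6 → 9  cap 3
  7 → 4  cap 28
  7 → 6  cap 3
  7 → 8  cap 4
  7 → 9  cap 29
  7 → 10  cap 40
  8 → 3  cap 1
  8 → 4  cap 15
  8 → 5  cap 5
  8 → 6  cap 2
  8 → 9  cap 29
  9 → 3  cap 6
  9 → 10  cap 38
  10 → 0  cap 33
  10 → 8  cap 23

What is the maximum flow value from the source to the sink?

Maximum flow value: 55

augment #1: 1→2→4 bottleneck 13, total now 13
augment #2: 1→2→7→4 bottleneck 13, total now 26
augment #3: 1→3→0→7→4 bottleneck 1, total now 27
augment #4: 1→6→0→7→4 bottleneck 2, total now 29
augment #5: 1→6→2→7→4 bottleneck 1, total now 30
augment #6: 1→6→5→7→4 bottleneck 7, total now 37
augment #7: 1→6→5→10→8→4 bottleneck 13, total now 50
augment #8: 1→6→9→10→8→4 bottleneck 2, total now 52
augment #9: 1→6→9→3→0→7→4 bottleneck 1, total now 53
augment #10: 1→6→2→9→3→0→7→4 bottleneck 2, total now 55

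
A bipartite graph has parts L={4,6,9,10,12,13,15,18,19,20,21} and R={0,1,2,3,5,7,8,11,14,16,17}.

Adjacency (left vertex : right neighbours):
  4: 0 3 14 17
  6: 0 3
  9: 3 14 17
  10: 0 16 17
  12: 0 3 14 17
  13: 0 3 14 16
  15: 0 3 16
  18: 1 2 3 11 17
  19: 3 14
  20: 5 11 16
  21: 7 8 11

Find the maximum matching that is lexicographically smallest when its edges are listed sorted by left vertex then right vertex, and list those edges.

Lex-smallest maximum matching: {(4,0), (6,3), (9,14), (10,16), (12,17), (18,1), (20,5), (21,7)}

|M| = 8 (so the lex-smallest maximum matching has 8 edges)
process left vertices in ascending order; for each, take the smallest-labelled available neighbour that still permits 8 edges overall, or leave it unmatched if none does
lex-smallest matching: {4-0, 6-3, 9-14, 10-16, 12-17, 18-1, 20-5, 21-7}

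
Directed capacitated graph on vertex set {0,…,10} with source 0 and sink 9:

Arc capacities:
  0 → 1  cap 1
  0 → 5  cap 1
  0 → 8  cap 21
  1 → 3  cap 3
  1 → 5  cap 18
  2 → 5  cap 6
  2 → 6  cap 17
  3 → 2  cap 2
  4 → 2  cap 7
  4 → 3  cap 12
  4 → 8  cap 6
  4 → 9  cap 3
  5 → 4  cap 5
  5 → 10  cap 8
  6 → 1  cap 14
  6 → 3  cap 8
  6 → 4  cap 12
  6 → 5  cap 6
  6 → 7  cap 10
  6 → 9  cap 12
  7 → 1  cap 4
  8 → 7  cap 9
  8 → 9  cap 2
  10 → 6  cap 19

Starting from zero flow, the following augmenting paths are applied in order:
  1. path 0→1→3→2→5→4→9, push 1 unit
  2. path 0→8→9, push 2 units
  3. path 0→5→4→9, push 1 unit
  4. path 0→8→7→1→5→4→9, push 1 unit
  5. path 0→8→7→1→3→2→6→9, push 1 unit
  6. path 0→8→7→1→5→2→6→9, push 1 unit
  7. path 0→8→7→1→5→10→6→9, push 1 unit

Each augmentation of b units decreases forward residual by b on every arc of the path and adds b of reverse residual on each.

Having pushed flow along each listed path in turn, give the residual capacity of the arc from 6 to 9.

Residual capacity of (6,9): 9

after path 1 (0→1→3→2→5→4→9, push 1): res(6,9)=12
after path 2 (0→8→9, push 2): res(6,9)=12
after path 3 (0→5→4→9, push 1): res(6,9)=12
after path 4 (0→8→7→1→5→4→9, push 1): res(6,9)=12
after path 5 (0→8→7→1→3→2→6→9, push 1): res(6,9)=11
after path 6 (0→8→7→1→5→2→6→9, push 1): res(6,9)=10
after path 7 (0→8→7→1→5→10→6→9, push 1): res(6,9)=9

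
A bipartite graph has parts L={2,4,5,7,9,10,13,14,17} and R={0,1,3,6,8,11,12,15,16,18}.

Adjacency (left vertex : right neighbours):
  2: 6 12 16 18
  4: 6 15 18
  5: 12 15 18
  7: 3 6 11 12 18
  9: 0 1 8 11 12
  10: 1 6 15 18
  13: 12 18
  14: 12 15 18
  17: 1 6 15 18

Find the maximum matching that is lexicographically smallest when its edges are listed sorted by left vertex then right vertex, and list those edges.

Lex-smallest maximum matching: {(2,16), (4,6), (5,12), (7,3), (9,0), (10,1), (13,18), (14,15)}

|M| = 8 (so the lex-smallest maximum matching has 8 edges)
process left vertices in ascending order; for each, take the smallest-labelled available neighbour that still permits 8 edges overall, or leave it unmatched if none does
lex-smallest matching: {2-16, 4-6, 5-12, 7-3, 9-0, 10-1, 13-18, 14-15}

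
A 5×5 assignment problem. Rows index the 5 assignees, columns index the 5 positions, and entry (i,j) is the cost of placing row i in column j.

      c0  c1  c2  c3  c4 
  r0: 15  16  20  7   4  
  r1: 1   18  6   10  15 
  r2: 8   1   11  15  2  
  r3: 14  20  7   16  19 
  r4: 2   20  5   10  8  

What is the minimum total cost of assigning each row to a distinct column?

Minimum assignment cost: 23

optimal assignment: row0→col4 (cost 4), row1→col0 (cost 1), row2→col1 (cost 1), row3→col2 (cost 7), row4→col3 (cost 10)
total = 4 + 1 + 1 + 7 + 10 = 23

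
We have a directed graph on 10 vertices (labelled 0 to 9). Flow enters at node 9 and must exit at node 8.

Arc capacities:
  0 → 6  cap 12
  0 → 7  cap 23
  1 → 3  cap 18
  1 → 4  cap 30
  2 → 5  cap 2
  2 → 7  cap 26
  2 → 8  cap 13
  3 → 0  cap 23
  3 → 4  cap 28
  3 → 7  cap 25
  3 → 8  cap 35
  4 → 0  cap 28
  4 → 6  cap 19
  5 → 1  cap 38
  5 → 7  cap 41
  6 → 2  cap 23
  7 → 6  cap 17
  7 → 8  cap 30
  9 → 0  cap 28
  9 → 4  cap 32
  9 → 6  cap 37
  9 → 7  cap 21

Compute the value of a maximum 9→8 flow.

Maximum flow value: 45

augment #1: 9→7→8 bottleneck 21, total now 21
augment #2: 9→0→7→8 bottleneck 9, total now 30
augment #3: 9→6→2→8 bottleneck 13, total now 43
augment #4: 9→6→2→5→1→3→8 bottleneck 2, total now 45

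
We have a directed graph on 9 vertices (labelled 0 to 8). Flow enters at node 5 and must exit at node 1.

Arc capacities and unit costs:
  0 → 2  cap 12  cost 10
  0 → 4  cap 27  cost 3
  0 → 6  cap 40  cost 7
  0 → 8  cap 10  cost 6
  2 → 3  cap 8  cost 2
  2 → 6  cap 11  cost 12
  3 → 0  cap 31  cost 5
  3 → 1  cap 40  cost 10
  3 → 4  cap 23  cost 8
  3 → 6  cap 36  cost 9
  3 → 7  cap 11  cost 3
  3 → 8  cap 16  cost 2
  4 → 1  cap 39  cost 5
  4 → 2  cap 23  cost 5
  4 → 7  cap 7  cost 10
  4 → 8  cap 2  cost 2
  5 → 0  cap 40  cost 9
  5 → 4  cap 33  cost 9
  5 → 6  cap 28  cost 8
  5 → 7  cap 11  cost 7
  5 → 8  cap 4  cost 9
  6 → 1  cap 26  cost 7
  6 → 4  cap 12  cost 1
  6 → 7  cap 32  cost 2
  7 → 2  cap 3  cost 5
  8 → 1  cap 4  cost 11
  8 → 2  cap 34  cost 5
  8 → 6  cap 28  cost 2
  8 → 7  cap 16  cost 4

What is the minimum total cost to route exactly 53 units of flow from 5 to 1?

shortest-cost path #1: 5→4→1 push 33 @ unit cost 14 (adds 462)
shortest-cost path #2: 5→6→4→1 push 6 @ unit cost 14 (adds 84)
shortest-cost path #3: 5→6→1 push 14 @ unit cost 15 (adds 210)
total cost = 756

Minimum cost for 53 units: 756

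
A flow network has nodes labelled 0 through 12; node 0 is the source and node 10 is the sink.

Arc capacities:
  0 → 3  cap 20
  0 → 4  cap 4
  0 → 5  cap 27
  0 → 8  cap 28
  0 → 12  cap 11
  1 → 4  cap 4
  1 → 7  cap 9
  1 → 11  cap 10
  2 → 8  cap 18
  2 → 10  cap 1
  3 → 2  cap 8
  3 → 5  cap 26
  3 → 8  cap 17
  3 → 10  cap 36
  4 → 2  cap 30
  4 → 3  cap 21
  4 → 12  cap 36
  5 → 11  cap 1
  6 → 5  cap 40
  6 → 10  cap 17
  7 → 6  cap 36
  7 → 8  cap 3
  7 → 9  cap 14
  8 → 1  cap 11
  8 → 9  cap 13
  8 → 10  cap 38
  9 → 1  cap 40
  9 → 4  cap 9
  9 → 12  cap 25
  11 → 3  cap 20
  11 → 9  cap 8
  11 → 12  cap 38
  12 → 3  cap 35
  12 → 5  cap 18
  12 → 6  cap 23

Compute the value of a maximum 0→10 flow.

Maximum flow value: 64

augment #1: 0→3→10 bottleneck 20, total now 20
augment #2: 0→8→10 bottleneck 28, total now 48
augment #3: 0→4→2→10 bottleneck 1, total now 49
augment #4: 0→4→3→10 bottleneck 3, total now 52
augment #5: 0→12→3→10 bottleneck 11, total now 63
augment #6: 0→5→11→3→10 bottleneck 1, total now 64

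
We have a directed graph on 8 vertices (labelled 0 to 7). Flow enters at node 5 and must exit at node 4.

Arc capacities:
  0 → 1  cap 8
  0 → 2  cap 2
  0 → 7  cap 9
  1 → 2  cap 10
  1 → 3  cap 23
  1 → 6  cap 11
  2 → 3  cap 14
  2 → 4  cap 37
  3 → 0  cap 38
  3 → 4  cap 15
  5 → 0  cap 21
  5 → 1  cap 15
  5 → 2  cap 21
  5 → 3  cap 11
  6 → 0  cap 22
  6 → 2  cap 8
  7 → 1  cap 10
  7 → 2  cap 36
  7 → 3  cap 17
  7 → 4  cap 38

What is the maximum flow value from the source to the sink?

Maximum flow value: 61

augment #1: 5→2→4 bottleneck 21, total now 21
augment #2: 5→3→4 bottleneck 11, total now 32
augment #3: 5→0→2→4 bottleneck 2, total now 34
augment #4: 5→0→7→4 bottleneck 9, total now 43
augment #5: 5→1→2→4 bottleneck 10, total now 53
augment #6: 5→1→3→4 bottleneck 4, total now 57
augment #7: 5→1→6→2→4 bottleneck 1, total now 58
augment #8: 5→0→1→6→2→4 bottleneck 3, total now 61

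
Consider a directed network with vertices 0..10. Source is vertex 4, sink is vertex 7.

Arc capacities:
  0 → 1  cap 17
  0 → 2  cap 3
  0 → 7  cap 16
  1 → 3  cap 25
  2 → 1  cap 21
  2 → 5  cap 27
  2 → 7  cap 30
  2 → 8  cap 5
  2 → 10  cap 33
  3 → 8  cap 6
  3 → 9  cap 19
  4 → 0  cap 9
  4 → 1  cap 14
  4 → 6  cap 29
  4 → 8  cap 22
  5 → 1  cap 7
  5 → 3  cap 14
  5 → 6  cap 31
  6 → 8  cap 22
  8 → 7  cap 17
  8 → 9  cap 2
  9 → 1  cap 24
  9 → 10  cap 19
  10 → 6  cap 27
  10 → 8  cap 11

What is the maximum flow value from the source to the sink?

Maximum flow value: 26

augment #1: 4→0→7 bottleneck 9, total now 9
augment #2: 4→8→7 bottleneck 17, total now 26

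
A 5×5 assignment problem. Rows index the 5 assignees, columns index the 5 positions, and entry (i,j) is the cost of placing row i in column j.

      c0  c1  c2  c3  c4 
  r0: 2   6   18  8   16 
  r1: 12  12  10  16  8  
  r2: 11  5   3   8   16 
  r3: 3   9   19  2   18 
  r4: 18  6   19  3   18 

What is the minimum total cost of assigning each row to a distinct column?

optimal assignment: row0→col0 (cost 2), row1→col4 (cost 8), row2→col2 (cost 3), row3→col3 (cost 2), row4→col1 (cost 6)
total = 2 + 8 + 3 + 2 + 6 = 21

Minimum assignment cost: 21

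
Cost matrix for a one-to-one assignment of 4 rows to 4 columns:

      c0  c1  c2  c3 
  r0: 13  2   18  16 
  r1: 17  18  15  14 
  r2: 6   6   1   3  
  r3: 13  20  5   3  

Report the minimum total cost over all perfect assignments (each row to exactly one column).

optimal assignment: row0→col1 (cost 2), row1→col0 (cost 17), row2→col2 (cost 1), row3→col3 (cost 3)
total = 2 + 17 + 1 + 3 = 23

Minimum assignment cost: 23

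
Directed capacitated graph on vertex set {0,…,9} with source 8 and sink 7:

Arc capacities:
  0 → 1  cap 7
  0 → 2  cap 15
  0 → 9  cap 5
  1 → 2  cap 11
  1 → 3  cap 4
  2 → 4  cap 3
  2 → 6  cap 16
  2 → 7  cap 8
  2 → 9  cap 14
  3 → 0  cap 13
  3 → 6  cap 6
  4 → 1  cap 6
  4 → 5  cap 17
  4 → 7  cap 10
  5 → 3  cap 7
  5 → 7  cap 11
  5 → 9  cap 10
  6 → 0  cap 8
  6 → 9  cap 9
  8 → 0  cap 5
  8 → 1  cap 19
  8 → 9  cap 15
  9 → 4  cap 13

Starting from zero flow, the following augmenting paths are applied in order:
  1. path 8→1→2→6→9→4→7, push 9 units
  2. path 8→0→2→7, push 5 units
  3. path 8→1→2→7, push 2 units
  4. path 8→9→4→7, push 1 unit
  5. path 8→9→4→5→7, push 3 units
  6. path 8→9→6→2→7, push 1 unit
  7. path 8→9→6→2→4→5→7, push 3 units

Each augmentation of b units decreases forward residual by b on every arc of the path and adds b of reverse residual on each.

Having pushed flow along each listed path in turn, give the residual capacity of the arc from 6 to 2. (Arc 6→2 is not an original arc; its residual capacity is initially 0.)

after path 1 (8→1→2→6→9→4→7, push 9): res(6,2)=9
after path 2 (8→0→2→7, push 5): res(6,2)=9
after path 3 (8→1→2→7, push 2): res(6,2)=9
after path 4 (8→9→4→7, push 1): res(6,2)=9
after path 5 (8→9→4→5→7, push 3): res(6,2)=9
after path 6 (8→9→6→2→7, push 1): res(6,2)=8
after path 7 (8→9→6→2→4→5→7, push 3): res(6,2)=5

Residual capacity of (6,2): 5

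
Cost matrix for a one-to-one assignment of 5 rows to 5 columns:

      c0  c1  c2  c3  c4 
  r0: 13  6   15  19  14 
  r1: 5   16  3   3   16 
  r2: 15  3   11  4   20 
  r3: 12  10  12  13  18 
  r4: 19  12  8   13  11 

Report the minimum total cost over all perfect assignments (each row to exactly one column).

Minimum assignment cost: 36

optimal assignment: row0→col1 (cost 6), row1→col2 (cost 3), row2→col3 (cost 4), row3→col0 (cost 12), row4→col4 (cost 11)
total = 6 + 3 + 4 + 12 + 11 = 36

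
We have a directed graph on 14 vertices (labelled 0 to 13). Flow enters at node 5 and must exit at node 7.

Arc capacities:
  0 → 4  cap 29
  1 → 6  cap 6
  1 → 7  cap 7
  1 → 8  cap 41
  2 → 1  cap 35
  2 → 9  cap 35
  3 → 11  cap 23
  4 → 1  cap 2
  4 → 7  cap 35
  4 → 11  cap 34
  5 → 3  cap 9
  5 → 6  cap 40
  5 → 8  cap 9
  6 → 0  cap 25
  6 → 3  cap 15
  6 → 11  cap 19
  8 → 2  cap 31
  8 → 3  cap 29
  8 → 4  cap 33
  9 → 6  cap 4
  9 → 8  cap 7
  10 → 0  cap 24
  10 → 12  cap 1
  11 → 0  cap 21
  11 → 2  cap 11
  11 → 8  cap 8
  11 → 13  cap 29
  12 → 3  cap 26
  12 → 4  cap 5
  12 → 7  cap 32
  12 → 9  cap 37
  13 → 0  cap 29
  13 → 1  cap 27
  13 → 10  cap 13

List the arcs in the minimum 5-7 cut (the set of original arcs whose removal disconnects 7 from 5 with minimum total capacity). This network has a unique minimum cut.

augment #1: 5→8→4→7 push 9
augment #2: 5→6→0→4→7 push 25
augment #3: 5→3→11→0→4→7 push 1
augment #4: 5→3→11→2→1→7 push 7
augment #5: 5→3→11→13→10→12→7 push 1
max flow = 43; residual-reachable set from 5 gives S-side
cut edges (S→T): {(1,7), (4,7), (10,12)} total cap 43

Min-cut arcs: {(1,7), (4,7), (10,12)} (total capacity 43)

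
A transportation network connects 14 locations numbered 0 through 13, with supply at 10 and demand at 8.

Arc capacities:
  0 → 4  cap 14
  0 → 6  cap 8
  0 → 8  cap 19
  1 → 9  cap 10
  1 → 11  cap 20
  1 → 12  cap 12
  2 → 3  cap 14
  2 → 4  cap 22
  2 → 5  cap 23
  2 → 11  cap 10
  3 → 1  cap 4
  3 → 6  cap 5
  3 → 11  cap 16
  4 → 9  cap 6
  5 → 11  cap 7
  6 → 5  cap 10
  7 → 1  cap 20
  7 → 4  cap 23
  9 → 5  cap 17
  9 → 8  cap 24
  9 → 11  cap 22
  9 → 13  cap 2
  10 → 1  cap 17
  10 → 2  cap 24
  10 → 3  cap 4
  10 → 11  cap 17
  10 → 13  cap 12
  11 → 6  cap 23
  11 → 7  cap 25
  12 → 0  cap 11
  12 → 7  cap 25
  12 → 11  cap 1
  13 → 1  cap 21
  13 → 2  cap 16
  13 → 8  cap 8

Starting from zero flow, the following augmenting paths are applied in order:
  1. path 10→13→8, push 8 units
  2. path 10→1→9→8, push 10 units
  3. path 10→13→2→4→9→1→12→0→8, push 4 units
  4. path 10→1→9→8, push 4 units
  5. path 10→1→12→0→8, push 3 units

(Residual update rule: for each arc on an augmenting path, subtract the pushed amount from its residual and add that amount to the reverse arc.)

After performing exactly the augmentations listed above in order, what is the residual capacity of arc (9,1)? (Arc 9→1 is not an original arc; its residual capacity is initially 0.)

after path 1 (10→13→8, push 8): res(9,1)=0
after path 2 (10→1→9→8, push 10): res(9,1)=10
after path 3 (10→13→2→4→9→1→12→0→8, push 4): res(9,1)=6
after path 4 (10→1→9→8, push 4): res(9,1)=10
after path 5 (10→1→12→0→8, push 3): res(9,1)=10

Residual capacity of (9,1): 10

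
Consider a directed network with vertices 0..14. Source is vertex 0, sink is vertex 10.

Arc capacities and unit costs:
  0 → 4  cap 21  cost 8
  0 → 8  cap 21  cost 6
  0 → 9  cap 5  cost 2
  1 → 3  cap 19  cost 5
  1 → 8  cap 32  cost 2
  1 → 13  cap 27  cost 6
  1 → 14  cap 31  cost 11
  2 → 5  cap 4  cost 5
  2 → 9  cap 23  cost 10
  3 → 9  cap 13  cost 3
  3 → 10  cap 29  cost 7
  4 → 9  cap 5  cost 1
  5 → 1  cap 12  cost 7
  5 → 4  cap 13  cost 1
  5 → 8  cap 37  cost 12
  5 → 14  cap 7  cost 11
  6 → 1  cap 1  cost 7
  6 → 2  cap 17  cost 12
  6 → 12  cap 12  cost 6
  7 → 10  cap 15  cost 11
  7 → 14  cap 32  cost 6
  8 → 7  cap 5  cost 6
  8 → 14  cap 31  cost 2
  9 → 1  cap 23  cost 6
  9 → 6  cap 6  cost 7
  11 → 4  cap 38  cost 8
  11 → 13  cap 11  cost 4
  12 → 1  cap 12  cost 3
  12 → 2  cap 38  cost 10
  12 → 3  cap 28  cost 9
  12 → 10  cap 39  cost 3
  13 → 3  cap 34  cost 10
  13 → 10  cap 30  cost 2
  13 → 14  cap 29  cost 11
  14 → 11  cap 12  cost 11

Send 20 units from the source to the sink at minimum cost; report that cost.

shortest-cost path #1: 0→9→1→13→10 push 5 @ unit cost 16 (adds 80)
shortest-cost path #2: 0→8→7→10 push 5 @ unit cost 23 (adds 115)
shortest-cost path #3: 0→4→9→1→13→10 push 5 @ unit cost 23 (adds 115)
shortest-cost path #4: 0→8→14→11→13→10 push 5 @ unit cost 25 (adds 125)
total cost = 435

Minimum cost for 20 units: 435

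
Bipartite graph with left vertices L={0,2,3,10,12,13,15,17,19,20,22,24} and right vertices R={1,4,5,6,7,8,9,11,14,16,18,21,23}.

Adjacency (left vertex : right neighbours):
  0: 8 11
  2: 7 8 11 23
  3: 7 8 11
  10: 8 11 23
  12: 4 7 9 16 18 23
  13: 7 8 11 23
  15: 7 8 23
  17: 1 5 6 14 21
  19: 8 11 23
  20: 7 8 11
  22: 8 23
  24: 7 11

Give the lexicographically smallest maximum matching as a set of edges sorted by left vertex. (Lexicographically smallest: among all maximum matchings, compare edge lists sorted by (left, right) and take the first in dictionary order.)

Lex-smallest maximum matching: {(0,8), (2,7), (3,11), (10,23), (12,4), (17,1)}

|M| = 6 (so the lex-smallest maximum matching has 6 edges)
process left vertices in ascending order; for each, take the smallest-labelled available neighbour that still permits 6 edges overall, or leave it unmatched if none does
lex-smallest matching: {0-8, 2-7, 3-11, 10-23, 12-4, 17-1}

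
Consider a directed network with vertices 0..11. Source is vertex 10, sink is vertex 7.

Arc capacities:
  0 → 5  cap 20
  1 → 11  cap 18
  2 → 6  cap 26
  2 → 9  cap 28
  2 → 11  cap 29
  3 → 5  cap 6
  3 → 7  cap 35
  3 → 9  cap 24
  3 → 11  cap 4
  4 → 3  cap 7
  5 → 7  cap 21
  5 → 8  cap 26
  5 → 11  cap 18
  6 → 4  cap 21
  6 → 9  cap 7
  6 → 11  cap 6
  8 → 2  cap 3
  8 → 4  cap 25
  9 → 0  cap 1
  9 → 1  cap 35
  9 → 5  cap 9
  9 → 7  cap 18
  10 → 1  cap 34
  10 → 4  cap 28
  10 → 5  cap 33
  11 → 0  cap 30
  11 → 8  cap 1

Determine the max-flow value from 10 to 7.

Maximum flow value: 31

augment #1: 10→5→7 bottleneck 21, total now 21
augment #2: 10→4→3→7 bottleneck 7, total now 28
augment #3: 10→5→8→2→9→7 bottleneck 3, total now 31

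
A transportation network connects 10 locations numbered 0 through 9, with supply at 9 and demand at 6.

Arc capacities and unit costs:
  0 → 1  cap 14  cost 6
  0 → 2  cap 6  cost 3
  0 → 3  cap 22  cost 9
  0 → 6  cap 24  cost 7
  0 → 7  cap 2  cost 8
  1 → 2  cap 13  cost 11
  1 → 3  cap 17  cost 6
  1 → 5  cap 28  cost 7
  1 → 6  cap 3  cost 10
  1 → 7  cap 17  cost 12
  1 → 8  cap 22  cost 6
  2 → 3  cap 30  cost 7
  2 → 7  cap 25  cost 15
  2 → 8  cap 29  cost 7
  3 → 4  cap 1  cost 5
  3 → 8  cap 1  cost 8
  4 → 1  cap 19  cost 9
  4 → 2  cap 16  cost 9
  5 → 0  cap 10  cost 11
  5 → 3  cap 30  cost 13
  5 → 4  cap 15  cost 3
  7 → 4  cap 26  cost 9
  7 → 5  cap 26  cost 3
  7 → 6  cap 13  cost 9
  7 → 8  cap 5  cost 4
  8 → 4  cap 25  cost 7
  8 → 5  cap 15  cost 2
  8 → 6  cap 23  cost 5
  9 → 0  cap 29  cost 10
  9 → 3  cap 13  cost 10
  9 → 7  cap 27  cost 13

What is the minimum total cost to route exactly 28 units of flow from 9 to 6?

shortest-cost path #1: 9→0→6 push 24 @ unit cost 17 (adds 408)
shortest-cost path #2: 9→7→6 push 4 @ unit cost 22 (adds 88)
total cost = 496

Minimum cost for 28 units: 496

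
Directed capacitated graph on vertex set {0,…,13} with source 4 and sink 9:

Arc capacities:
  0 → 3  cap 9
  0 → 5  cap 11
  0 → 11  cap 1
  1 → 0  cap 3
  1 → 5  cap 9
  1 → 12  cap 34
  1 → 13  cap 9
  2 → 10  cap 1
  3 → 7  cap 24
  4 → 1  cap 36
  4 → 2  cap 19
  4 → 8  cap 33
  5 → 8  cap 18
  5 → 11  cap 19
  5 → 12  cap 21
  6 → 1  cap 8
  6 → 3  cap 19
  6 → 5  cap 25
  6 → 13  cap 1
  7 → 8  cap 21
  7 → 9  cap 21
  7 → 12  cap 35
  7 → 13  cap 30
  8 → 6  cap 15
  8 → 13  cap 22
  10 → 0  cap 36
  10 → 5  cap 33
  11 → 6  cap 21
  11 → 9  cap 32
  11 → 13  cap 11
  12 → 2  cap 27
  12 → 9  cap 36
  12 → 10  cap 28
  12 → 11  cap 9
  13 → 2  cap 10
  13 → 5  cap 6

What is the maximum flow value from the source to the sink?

Maximum flow value: 58

augment #1: 4→1→12→9 bottleneck 34, total now 34
augment #2: 4→1→0→11→9 bottleneck 1, total now 35
augment #3: 4→1→5→11→9 bottleneck 1, total now 36
augment #4: 4→2→10→5→11→9 bottleneck 1, total now 37
augment #5: 4→8→6→3→7→9 bottleneck 15, total now 52
augment #6: 4→8→13→5→11→9 bottleneck 6, total now 58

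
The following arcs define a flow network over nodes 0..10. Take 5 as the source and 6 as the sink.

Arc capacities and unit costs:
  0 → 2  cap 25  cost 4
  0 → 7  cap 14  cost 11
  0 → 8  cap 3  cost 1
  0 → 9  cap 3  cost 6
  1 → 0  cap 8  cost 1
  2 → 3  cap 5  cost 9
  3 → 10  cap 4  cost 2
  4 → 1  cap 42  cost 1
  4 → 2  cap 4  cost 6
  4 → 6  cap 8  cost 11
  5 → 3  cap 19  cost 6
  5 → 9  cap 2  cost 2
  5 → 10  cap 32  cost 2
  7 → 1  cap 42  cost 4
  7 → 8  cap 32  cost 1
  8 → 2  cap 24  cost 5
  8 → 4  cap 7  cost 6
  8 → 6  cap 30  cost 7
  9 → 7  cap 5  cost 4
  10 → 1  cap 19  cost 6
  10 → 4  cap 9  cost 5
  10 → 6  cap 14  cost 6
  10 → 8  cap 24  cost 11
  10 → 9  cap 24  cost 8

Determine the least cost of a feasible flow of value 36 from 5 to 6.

shortest-cost path #1: 5→10→6 push 14 @ unit cost 8 (adds 112)
shortest-cost path #2: 5→9→7→8→6 push 2 @ unit cost 14 (adds 28)
shortest-cost path #3: 5→10→1→0→8→6 push 3 @ unit cost 17 (adds 51)
shortest-cost path #4: 5→10→4→6 push 8 @ unit cost 18 (adds 144)
shortest-cost path #5: 5→10→8→6 push 7 @ unit cost 20 (adds 140)
shortest-cost path #6: 5→3→10→8→6 push 2 @ unit cost 26 (adds 52)
total cost = 527

Minimum cost for 36 units: 527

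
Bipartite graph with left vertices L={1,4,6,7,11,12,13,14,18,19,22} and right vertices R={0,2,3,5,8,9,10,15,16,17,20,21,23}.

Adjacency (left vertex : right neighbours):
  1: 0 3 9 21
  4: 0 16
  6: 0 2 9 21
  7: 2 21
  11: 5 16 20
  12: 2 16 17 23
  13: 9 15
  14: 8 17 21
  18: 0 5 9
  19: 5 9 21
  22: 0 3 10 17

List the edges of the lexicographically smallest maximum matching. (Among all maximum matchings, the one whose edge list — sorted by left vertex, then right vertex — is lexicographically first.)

Lex-smallest maximum matching: {(1,0), (4,16), (6,2), (7,21), (11,20), (12,17), (13,15), (14,8), (18,5), (19,9), (22,3)}

|M| = 11 (so the lex-smallest maximum matching has 11 edges)
process left vertices in ascending order; for each, take the smallest-labelled available neighbour that still permits 11 edges overall, or leave it unmatched if none does
lex-smallest matching: {1-0, 4-16, 6-2, 7-21, 11-20, 12-17, 13-15, 14-8, 18-5, 19-9, 22-3}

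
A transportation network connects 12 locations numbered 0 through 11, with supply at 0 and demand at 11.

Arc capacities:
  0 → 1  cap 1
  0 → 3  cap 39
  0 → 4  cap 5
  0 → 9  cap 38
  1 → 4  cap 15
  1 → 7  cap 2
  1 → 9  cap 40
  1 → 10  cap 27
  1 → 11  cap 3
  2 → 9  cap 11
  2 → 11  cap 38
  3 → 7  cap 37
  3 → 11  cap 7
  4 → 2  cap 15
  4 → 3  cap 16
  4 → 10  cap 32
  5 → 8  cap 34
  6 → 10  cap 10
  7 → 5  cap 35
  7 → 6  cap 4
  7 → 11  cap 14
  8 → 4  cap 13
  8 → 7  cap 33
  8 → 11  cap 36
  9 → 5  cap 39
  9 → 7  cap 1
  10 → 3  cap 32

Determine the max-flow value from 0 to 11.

augment #1: 0→1→11 bottleneck 1, total now 1
augment #2: 0→3→11 bottleneck 7, total now 8
augment #3: 0→3→7→11 bottleneck 14, total now 22
augment #4: 0→4→2→11 bottleneck 5, total now 27
augment #5: 0→9→5→8→11 bottleneck 34, total now 61

Maximum flow value: 61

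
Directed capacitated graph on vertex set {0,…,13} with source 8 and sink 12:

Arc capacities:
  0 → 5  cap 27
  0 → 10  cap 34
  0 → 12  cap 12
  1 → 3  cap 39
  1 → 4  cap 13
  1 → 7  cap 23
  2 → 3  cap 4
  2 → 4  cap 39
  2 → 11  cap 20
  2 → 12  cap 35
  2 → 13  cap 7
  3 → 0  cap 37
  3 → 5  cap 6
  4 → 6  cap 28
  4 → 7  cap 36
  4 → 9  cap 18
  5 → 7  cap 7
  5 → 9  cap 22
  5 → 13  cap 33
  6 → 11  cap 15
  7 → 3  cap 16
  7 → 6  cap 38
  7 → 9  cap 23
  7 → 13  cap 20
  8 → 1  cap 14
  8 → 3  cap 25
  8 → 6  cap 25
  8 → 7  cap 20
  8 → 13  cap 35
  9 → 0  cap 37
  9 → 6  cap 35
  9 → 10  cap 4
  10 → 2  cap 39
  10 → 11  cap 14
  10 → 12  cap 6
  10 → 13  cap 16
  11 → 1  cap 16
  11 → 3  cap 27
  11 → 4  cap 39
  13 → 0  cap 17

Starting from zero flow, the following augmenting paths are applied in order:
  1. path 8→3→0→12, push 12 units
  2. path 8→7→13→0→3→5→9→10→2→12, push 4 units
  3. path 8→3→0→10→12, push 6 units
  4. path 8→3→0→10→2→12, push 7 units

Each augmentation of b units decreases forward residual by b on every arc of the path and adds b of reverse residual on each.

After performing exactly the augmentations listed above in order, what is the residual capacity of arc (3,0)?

after path 1 (8→3→0→12, push 12): res(3,0)=25
after path 2 (8→7→13→0→3→5→9→10→2→12, push 4): res(3,0)=29
after path 3 (8→3→0→10→12, push 6): res(3,0)=23
after path 4 (8→3→0→10→2→12, push 7): res(3,0)=16

Residual capacity of (3,0): 16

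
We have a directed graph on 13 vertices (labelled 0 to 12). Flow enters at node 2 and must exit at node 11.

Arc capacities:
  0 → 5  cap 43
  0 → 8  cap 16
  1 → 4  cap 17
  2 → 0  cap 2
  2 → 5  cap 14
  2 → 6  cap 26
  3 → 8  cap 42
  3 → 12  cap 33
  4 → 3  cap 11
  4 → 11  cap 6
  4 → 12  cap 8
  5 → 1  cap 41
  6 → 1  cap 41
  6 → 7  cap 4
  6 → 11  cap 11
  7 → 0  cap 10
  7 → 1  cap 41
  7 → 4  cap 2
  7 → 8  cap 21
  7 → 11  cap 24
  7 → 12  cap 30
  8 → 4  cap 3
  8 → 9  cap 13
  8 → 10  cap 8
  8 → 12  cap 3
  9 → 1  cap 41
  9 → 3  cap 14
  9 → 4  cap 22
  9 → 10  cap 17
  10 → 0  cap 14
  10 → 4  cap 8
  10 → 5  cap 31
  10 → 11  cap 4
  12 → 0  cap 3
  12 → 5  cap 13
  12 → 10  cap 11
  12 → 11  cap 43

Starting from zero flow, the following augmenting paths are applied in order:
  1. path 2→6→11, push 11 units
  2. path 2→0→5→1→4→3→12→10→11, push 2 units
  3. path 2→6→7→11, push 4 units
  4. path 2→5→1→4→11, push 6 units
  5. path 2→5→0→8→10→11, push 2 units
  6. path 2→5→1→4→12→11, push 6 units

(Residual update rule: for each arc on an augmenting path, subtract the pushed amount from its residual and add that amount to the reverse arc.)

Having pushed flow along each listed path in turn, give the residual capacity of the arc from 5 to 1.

Residual capacity of (5,1): 27

after path 1 (2→6→11, push 11): res(5,1)=41
after path 2 (2→0→5→1→4→3→12→10→11, push 2): res(5,1)=39
after path 3 (2→6→7→11, push 4): res(5,1)=39
after path 4 (2→5→1→4→11, push 6): res(5,1)=33
after path 5 (2→5→0→8→10→11, push 2): res(5,1)=33
after path 6 (2→5→1→4→12→11, push 6): res(5,1)=27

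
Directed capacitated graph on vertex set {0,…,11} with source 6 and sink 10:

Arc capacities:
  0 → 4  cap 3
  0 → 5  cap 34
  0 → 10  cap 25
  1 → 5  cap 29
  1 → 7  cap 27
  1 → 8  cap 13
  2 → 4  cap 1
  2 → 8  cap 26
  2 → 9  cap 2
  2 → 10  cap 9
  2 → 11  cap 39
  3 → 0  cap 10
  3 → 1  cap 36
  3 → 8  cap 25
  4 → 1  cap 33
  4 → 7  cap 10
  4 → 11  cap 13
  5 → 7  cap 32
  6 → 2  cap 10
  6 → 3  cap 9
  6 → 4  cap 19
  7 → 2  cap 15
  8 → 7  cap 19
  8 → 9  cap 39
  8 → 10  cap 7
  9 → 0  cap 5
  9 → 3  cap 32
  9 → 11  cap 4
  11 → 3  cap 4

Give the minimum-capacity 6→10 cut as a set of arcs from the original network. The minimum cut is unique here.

Min-cut arcs: {(2,10), (3,0), (8,10), (9,0)} (total capacity 31)

augment #1: 6→2→10 push 9
augment #2: 6→2→8→10 push 1
augment #3: 6→3→0→10 push 9
augment #4: 6→4→1→8→10 push 6
augment #5: 6→4→11→3→0→10 push 1
augment #6: 6→4→1→8→9→0→10 push 5
max flow = 31; residual-reachable set from 6 gives S-side
cut edges (S→T): {(2,10), (3,0), (8,10), (9,0)} total cap 31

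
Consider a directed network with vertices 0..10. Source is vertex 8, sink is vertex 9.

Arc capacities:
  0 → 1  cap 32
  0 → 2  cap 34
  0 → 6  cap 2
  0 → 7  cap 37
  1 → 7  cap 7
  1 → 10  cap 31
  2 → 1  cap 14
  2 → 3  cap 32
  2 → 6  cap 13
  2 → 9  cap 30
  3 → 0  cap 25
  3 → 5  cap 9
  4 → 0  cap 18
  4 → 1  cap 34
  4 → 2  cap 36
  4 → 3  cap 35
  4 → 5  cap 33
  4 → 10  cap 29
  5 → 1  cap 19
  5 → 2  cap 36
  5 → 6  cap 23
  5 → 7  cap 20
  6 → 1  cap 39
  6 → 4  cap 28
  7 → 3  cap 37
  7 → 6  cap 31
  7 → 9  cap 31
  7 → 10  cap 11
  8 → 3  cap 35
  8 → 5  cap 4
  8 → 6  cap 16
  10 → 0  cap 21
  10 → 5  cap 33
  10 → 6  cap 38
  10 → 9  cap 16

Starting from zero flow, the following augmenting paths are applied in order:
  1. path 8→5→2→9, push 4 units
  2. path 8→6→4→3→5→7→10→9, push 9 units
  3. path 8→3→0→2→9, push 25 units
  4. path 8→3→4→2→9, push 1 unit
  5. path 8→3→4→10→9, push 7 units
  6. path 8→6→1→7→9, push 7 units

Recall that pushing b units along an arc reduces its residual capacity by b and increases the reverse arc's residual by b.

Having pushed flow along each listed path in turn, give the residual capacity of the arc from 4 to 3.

after path 1 (8→5→2→9, push 4): res(4,3)=35
after path 2 (8→6→4→3→5→7→10→9, push 9): res(4,3)=26
after path 3 (8→3→0→2→9, push 25): res(4,3)=26
after path 4 (8→3→4→2→9, push 1): res(4,3)=27
after path 5 (8→3→4→10→9, push 7): res(4,3)=34
after path 6 (8→6→1→7→9, push 7): res(4,3)=34

Residual capacity of (4,3): 34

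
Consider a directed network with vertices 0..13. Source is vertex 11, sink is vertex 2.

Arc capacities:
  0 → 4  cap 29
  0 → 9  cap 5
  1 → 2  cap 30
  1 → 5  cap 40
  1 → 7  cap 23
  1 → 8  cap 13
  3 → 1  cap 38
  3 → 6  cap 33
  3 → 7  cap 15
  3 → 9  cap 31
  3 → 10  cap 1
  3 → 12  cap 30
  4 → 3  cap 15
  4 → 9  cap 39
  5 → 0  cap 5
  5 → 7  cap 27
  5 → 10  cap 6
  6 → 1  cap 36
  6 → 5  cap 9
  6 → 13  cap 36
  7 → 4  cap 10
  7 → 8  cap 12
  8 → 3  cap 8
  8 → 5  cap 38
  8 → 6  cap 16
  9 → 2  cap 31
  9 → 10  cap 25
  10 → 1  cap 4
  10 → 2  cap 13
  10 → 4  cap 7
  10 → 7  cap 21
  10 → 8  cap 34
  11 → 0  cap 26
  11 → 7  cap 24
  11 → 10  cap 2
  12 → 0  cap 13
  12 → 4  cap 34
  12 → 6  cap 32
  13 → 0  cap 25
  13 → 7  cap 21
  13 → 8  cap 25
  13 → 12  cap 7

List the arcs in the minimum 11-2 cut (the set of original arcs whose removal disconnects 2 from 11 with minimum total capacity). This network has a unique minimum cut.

augment #1: 11→10→2 push 2
augment #2: 11→0→9→2 push 5
augment #3: 11→0→4→9→2 push 21
augment #4: 11→7→4→9→2 push 5
augment #5: 11→7→4→3→1→2 push 5
augment #6: 11→7→8→3→1→2 push 8
augment #7: 11→7→8→5→10→2 push 4
max flow = 50; residual-reachable set from 11 gives S-side
cut edges (S→T): {(7,4), (7,8), (11,0), (11,10)} total cap 50

Min-cut arcs: {(7,4), (7,8), (11,0), (11,10)} (total capacity 50)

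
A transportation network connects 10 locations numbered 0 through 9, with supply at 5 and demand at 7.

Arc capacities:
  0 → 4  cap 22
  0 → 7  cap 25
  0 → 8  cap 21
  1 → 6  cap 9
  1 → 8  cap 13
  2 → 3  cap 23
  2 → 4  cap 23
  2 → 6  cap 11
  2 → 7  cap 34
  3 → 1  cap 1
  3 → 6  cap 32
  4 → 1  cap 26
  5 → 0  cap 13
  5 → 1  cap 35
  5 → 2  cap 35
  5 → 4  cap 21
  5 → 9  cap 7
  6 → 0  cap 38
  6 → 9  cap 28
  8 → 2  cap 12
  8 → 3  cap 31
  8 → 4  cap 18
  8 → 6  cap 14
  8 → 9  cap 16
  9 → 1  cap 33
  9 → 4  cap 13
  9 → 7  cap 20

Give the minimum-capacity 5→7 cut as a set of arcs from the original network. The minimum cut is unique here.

Min-cut arcs: {(1,6), (1,8), (5,0), (5,2), (5,9)} (total capacity 77)

augment #1: 5→0→7 push 13
augment #2: 5→2→7 push 34
augment #3: 5→9→7 push 7
augment #4: 5→1→6→0→7 push 9
augment #5: 5→1→8→9→7 push 13
augment #6: 5→2→6→0→7 push 1
max flow = 77; residual-reachable set from 5 gives S-side
cut edges (S→T): {(1,6), (1,8), (5,0), (5,2), (5,9)} total cap 77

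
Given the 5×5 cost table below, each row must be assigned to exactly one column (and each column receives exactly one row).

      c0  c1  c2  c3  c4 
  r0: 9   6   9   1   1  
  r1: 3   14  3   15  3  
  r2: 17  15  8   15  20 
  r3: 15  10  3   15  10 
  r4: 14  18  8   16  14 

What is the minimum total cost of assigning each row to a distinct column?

Minimum assignment cost: 36

one of 4 optimal assignments: row0→col3 (cost 1), row1→col0 (cost 3), row2→col1 (cost 15), row3→col2 (cost 3), row4→col4 (cost 14)
total = 1 + 3 + 15 + 3 + 14 = 36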